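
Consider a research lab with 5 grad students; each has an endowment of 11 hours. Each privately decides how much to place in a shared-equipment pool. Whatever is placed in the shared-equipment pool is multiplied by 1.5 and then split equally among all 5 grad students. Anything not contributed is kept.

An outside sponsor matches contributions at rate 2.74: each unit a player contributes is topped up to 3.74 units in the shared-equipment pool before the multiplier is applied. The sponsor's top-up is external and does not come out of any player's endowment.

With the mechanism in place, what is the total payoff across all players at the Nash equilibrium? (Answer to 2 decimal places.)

308.55 hours

The effective private return per unit is now 1.5 × 3.74 / 5 = 1.1220 > 1, so every player's dominant strategy flips to full contribution.
So the Nash equilibrium is full contribution by all 5; the group earns 1.5 × 3.74 × 55 = 308.55.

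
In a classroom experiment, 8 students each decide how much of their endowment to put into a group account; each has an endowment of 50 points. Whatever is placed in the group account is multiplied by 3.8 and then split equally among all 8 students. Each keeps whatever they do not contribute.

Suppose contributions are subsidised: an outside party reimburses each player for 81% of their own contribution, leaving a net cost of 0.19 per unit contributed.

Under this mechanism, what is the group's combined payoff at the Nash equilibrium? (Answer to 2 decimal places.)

With the mechanism, a contributed unit returns (3.8/8) / 0.19 = 2.5000 per unit of net cost to the contributor — now above 1 — so contributing fully is weakly dominant for every player.
At the Nash equilibrium everyone contributes 50. Group total payoff = 8 × (50 × 0.81 + 3.8 × 50) = 1844.00.

1844.00 points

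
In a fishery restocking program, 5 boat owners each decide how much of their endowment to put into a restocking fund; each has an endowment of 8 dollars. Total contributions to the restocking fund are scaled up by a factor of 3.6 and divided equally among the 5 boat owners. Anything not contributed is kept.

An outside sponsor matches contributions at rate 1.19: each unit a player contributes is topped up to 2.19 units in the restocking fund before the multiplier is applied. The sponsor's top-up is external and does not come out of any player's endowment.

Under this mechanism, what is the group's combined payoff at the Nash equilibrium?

The effective private return per unit is now 3.6 × 2.19 / 5 = 1.5768 > 1, so every player's dominant strategy flips to full contribution.
So the Nash equilibrium is full contribution by all 5; the group earns 3.6 × 2.19 × 40 = 315.36.

315.36 dollars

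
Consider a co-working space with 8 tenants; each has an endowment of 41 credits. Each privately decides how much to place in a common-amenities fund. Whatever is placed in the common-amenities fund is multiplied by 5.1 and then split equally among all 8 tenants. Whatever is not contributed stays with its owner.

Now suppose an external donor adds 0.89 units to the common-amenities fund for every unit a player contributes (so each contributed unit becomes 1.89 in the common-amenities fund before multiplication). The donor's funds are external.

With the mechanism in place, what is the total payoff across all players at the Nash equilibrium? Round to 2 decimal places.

3161.59 credits

Under the mechanism each unit contributed yields 5.1 × 1.89 / 8 = 1.2049 back to its contributor per unit of net cost, which exceeds 1, making full contribution the dominant choice for everyone.
At the Nash equilibrium everyone contributes 41. Group total payoff = 5.1 × 1.89 × 328 = 3161.59.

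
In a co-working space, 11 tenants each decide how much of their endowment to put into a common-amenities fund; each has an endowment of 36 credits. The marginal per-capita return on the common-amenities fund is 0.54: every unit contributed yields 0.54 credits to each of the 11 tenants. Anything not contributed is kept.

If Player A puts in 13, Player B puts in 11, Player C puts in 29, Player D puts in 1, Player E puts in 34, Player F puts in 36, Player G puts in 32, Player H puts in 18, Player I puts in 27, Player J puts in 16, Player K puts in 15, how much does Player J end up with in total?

Total contributed: 13 + 11 + 29 + 1 + 34 + 36 + 32 + 18 + 27 + 16 + 15 = 232.
Each receives 0.54 × 232 = 125.28 from the common-amenities fund.
Player J keeps 36 − 16 = 20, so Player J's payoff is 20 + 125.28 = 145.28.

145.28 credits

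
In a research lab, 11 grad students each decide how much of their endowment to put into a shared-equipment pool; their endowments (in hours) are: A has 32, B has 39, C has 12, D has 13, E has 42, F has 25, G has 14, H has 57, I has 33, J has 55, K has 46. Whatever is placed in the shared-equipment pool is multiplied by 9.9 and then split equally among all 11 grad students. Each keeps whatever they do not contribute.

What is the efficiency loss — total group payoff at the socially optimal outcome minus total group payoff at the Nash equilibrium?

3275.20 hours

The private return per contributed unit is 9.9/11 = 0.9000 < 1 for every player regardless of endowment, so the Nash equilibrium is zero contribution and the group total is Σ E_j = 32 + 39 + 12 + 13 + 42 + 25 + 14 + 57 + 33 + 55 + 46 = 368.
Each contributed unit returns 9.900 to the group, so the social optimum is full contribution by everyone: group total = 9.900 × 368 = 3643.20.
Efficiency loss = (9.900 − 1) × 368 = 3275.20.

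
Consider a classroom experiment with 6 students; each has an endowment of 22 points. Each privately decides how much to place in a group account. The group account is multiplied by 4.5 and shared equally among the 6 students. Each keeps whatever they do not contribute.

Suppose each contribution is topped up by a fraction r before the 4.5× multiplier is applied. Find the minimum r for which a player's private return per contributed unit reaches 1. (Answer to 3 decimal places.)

With matching at rate r, one contributed unit becomes (1 + r) in the group account and returns 4.5 × (1 + r) / 6 to the contributor.
Setting this equal to 1: 1 + r = 6/4.5 = 1.3333.
So the minimum matching rate is r = 1.3333 − 1 = 0.333.

0.333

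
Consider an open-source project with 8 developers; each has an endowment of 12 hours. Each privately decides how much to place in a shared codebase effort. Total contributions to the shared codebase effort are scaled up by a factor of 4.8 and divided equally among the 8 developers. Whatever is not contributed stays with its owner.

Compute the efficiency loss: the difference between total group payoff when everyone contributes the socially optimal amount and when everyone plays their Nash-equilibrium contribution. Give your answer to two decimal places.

364.80 hours

Each contributed unit returns 4.8/8 = 0.6000 to its contributor — below 1 — so contributing 0 is dominant for every player. At the Nash equilibrium everyone keeps their 12, and the group total is 8 × 12 = 96.
Each contributed unit returns 4.800 to the group as a whole (0.6000 to each of 8 players), which exceeds 1, so the social optimum is full contribution: group total = 4.800 × 96 = 460.80.
Efficiency loss = 460.80 − 96 = 364.80.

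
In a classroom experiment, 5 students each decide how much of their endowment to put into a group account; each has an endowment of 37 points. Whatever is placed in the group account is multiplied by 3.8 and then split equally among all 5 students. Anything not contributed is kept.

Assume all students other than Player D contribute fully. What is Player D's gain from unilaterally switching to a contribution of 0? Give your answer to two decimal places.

8.88 points

Switching from a contribution of 37 to 0 lets Player D keep an extra 37 points, but lowers the group account by 37, which costs Player D their own share of that drop: 3.8/5 × 37 = 28.12.
Net gain = 37 − 28.12 = 8.88. The private return per contributed unit (0.7600) is below 1, so free-riding is indeed the best response regardless of what the others do.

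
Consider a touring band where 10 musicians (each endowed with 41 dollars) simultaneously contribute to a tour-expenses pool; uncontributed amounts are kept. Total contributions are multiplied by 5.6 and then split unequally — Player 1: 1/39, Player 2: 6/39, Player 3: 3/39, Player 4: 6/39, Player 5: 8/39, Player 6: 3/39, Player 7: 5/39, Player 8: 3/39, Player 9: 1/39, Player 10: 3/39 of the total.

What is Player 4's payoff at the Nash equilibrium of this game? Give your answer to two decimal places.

For player j, contributing a unit is worthwhile iff 5.6 × (j's share) ≥ 1, i.e. iff j's share is at least 0.1786.
Only Player 5 (8/39) clears that bar, contributing 41; the remaining 9 contribute 0. Total contributed: 41.
Player 4 keeps 41 and receives 5.6 × 41 × 6/39 = 35.32 from the tour-expenses pool, for a payoff of 76.32.

76.32 dollars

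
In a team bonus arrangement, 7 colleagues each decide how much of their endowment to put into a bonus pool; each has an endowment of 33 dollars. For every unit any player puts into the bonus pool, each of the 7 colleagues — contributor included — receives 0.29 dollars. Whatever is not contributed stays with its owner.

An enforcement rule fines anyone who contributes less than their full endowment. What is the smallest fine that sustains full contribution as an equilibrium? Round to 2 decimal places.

Given the others contribute fully, the best deviation is to contribute 0 (any partial contribution still incurs the fine and gives up units whose private return 0.29 is below 1).
Deviating from 33 to 0 saves 33 dollars but forfeits the deviator's share of the drop in the bonus pool: 0.29 × 33 = 9.57.
So the deviation gain is 33 − 9.57 = 23.43, and the fine must be at least 23.43 dollars to wipe it out.

23.43 dollars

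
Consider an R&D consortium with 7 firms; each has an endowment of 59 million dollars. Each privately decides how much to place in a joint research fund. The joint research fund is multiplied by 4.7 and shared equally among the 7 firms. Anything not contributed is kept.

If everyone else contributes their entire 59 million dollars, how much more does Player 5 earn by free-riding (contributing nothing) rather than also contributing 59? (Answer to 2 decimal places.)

Switching from a contribution of 59 to 0 lets Player 5 keep an extra 59 million dollars, but lowers the joint research fund by 59, which costs Player 5 their own share of that drop: 4.7/7 × 59 = 39.61.
Net gain = 59 − 39.61 = 19.39. The private return per contributed unit (0.6714) is below 1, so free-riding is indeed the best response regardless of what the others do.

19.39 million dollars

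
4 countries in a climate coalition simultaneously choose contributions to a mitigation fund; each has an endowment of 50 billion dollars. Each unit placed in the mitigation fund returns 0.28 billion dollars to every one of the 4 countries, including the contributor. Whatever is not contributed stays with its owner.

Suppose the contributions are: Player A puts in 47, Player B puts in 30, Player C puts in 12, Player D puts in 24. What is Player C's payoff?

69.64 billion dollars

Total contributed: 47 + 30 + 12 + 24 = 113.
Each receives 0.28 × 113 = 31.64 from the mitigation fund.
Player C keeps 50 − 12 = 38, so Player C's payoff is 38 + 31.64 = 69.64.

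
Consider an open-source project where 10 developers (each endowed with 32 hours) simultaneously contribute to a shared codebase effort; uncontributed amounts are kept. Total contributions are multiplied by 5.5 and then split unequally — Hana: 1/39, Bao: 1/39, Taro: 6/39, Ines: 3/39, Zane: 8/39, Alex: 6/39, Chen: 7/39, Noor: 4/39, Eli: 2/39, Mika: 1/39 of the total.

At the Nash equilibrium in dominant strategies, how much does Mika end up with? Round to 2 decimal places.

36.51 hours

A player with share s gets back 5.5·s per unit contributed, so full contribution is dominant for anyone with s > 1/5.5 = 0.1818 and zero contribution is dominant for anyone below.
Only Zane (8/39) clears that bar, contributing 32; the remaining 9 contribute 0. Total contributed: 32.
Mika keeps 32 and receives 5.5 × 32 × 1/39 = 4.51 from the shared codebase effort, for a payoff of 36.51.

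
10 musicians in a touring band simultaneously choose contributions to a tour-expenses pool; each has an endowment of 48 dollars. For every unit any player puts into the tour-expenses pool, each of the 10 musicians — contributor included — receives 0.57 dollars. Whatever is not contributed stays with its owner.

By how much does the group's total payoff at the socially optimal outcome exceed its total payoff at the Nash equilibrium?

The private return per contributed unit is 0.57 < 1, so contributing 0 is dominant for every player. At the Nash equilibrium everyone keeps their 48, and the group total is 10 × 48 = 480.
Each contributed unit returns 5.700 to the group as a whole (0.57 to each of 10 players), which exceeds 1, so the social optimum is full contribution: group total = 5.700 × 480 = 2736.00.
Efficiency loss = 2736.00 − 480 = 2256.00.

2256.00 dollars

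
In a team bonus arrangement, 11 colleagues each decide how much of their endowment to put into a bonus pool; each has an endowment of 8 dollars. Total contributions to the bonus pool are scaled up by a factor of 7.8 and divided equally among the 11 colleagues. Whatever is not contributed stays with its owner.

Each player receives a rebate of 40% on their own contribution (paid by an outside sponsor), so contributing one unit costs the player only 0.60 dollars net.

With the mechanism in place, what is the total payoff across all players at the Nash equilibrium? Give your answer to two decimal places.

With the mechanism, a contributed unit returns (7.8/11) / 0.60 = 1.1818 per unit of net cost to the contributor — now above 1 — so contributing fully is weakly dominant for every player.
At the Nash equilibrium everyone contributes 8. Group total payoff = 11 × (8 × 0.40 + 7.8 × 8) = 721.60.

721.60 dollars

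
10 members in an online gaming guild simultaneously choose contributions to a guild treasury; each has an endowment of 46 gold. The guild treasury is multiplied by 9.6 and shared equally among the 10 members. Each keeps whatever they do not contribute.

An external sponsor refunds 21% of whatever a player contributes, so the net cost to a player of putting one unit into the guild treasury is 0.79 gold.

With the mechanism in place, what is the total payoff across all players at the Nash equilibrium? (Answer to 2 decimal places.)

4512.60 gold

Under the mechanism each unit contributed yields (9.6/10) / 0.79 = 1.2152 back to its contributor per unit of net cost, which exceeds 1, making full contribution the dominant choice for everyone.
At the Nash equilibrium everyone contributes 46. Group total payoff = 10 × (46 × 0.21 + 9.6 × 46) = 4512.60.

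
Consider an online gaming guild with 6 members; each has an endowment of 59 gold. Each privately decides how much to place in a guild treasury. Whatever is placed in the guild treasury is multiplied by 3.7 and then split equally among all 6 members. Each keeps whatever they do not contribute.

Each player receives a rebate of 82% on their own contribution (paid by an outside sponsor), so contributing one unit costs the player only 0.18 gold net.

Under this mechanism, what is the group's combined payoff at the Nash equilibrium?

Under the mechanism each unit contributed yields (3.7/6) / 0.18 = 3.4259 back to its contributor per unit of net cost, which exceeds 1, making full contribution the dominant choice for everyone.
At the Nash equilibrium everyone contributes 59. Group total payoff = 6 × (59 × 0.82 + 3.7 × 59) = 1600.08.

1600.08 gold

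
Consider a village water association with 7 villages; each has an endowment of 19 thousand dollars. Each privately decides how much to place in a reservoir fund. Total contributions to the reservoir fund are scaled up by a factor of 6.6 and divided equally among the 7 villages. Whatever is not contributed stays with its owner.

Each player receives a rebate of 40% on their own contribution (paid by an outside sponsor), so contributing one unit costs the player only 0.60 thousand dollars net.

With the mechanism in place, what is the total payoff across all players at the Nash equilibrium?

931.00 thousand dollars

Under the mechanism each unit contributed yields (6.6/7) / 0.60 = 1.5714 back to its contributor per unit of net cost, which exceeds 1, making full contribution the dominant choice for everyone.
So the Nash equilibrium is full contribution by all 7; the group earns 7 × (19 × 0.40 + 6.6 × 19) = 931.00.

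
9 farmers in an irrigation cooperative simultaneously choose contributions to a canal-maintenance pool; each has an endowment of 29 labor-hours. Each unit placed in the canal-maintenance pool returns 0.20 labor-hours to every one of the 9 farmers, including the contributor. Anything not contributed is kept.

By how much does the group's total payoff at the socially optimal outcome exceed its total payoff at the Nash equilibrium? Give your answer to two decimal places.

208.80 labor-hours

The private return per contributed unit is 0.20 < 1, so contributing 0 is dominant for every player. At the Nash equilibrium everyone keeps their 29, and the group total is 9 × 29 = 261.
Each contributed unit returns 1.800 to the group as a whole (0.20 to each of 9 players), which exceeds 1, so the social optimum is full contribution: group total = 1.800 × 261 = 469.80.
Efficiency loss = 469.80 − 261 = 208.80.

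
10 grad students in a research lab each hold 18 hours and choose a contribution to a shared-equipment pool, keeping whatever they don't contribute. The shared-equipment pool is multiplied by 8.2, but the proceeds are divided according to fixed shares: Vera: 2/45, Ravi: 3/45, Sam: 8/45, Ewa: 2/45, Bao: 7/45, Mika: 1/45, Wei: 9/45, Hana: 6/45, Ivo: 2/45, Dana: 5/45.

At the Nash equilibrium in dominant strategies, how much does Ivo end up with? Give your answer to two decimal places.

For player j, contributing a unit is worthwhile iff 8.2 × (j's share) ≥ 1, i.e. iff j's share is at least 0.1220.
The shares above 0.1220 belong to Sam, Bao, Wei and Hana, contributing 18 each; the remaining 6 contribute 0. Total contributed: 72.
Ivo keeps 18 and receives 8.2 × 72 × 2/45 = 26.24 from the shared-equipment pool, for a payoff of 44.24.

44.24 hours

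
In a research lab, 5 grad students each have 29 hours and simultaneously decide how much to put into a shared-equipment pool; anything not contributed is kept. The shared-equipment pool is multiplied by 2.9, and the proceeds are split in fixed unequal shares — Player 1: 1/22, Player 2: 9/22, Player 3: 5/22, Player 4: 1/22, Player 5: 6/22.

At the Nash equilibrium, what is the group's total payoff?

A player with share s gets back 2.9·s per unit contributed, so full contribution is dominant for anyone with s > 1/2.9 = 0.3448 and zero contribution is dominant for anyone below.
Only Player 2 (9/22) clears that bar, contributing 29; the remaining 4 contribute 0. Total contributed: 29.
The shared-equipment pool pays out 2.9 × 29 = 84.10 in total (split across the unequal shares, but the aggregate is all that matters for the group sum).
The 4 free-riders keep 29 each, adding 116. Group total = 116 + 84.10 = 200.10.

200.10 hours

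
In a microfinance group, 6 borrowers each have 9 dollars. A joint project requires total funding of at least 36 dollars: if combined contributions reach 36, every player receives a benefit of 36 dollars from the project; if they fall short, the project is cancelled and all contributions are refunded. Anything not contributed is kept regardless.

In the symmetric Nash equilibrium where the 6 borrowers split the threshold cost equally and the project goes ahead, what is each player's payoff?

Equal share of the threshold: 36/6 = 6.
At this profile no one gains by cutting their contribution: any cut drops the total below 36, the project is cancelled, contributions are refunded, and the deviator ends with 9, which is less than 9 − 6 + 36 = 39. Contributing more than 6 just wastes the excess. So contributing exactly 6 is a best response.
Each player's payoff: 9 − 6 + 36 = 39.

39 dollars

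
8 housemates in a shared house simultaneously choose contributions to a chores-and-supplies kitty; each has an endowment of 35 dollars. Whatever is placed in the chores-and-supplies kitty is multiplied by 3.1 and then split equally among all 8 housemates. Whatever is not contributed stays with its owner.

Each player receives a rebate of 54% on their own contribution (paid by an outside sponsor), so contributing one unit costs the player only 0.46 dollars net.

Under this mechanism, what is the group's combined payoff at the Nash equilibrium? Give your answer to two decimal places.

With the mechanism, a contributed unit returns (3.1/8) / 0.46 = 0.8424 per unit of net cost — still below 1 — so contributing 0 remains dominant for every player.
Everyone keeps their endowment and the group total is 8 × 35 = 280.

280.00 dollars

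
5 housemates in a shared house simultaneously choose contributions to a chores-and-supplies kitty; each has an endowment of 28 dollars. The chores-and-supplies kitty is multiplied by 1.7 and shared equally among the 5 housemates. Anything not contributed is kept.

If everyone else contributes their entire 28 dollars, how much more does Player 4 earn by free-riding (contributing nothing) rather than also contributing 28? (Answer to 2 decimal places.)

18.48 dollars

Switching from a contribution of 28 to 0 lets Player 4 keep an extra 28 dollars, but lowers the chores-and-supplies kitty by 28, which costs Player 4 their own share of that drop: 1.7/5 × 28 = 9.52.
Net gain = 28 − 9.52 = 18.48. The private return per contributed unit (0.3400) is below 1, so free-riding is indeed the best response regardless of what the others do.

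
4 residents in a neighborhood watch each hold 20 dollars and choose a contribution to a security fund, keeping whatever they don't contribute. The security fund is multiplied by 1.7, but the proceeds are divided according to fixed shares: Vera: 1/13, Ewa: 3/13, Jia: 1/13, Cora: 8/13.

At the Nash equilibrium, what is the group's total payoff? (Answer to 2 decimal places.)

94.00 dollars

A player with share s gets back 1.7·s per unit contributed, so full contribution is dominant for anyone with s > 1/1.7 = 0.5882 and zero contribution is dominant for anyone below.
The only share above 0.5882 is Cora's 8/13, contributing 20; the remaining 3 contribute 0. Total contributed: 20.
The security fund pays out 1.7 × 20 = 34.00 in total (split across the unequal shares, but the aggregate is all that matters for the group sum).
The 3 free-riders keep 20 each, adding 60. Group total = 60 + 34.00 = 94.00.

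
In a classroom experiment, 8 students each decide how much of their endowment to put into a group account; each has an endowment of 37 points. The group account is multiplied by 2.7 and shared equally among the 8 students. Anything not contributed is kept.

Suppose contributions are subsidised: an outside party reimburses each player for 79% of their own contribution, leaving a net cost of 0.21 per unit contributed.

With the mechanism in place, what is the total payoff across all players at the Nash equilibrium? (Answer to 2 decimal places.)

1033.04 points

The effective private return per unit is now (2.7/8) / 0.21 = 1.6071 > 1, so every player's dominant strategy flips to full contribution.
So the Nash equilibrium is full contribution by all 8; the group earns 8 × (37 × 0.79 + 2.7 × 37) = 1033.04.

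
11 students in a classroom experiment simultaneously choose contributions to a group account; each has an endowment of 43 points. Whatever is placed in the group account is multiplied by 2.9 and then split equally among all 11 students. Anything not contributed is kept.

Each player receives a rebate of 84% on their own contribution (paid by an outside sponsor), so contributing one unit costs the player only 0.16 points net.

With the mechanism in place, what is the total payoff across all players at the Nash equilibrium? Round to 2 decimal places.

1769.02 points

With the mechanism, a contributed unit returns (2.9/11) / 0.16 = 1.6477 per unit of net cost to the contributor — now above 1 — so contributing fully is weakly dominant for every player.
At the Nash equilibrium everyone contributes 43. Group total payoff = 11 × (43 × 0.84 + 2.9 × 43) = 1769.02.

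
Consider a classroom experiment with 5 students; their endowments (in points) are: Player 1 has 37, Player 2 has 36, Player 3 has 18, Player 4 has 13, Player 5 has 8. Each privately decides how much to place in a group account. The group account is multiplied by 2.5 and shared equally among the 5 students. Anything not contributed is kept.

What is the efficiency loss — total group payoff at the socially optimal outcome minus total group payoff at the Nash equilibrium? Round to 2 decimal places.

168.00 points

The private return per contributed unit is 2.5/5 = 0.5000 < 1 for every player regardless of endowment, so the Nash equilibrium is zero contribution and the group total is Σ E_j = 37 + 36 + 18 + 13 + 8 = 112.
Each contributed unit returns 2.500 to the group, so the social optimum is full contribution by everyone: group total = 2.500 × 112 = 280.00.
Efficiency loss = (2.500 − 1) × 112 = 168.00.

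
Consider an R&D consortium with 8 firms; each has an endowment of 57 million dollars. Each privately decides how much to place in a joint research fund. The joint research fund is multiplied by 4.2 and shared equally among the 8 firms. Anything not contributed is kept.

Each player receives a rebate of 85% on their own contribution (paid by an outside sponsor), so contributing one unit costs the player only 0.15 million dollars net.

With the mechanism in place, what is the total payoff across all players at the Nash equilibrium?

The effective private return per unit is now (4.2/8) / 0.15 = 3.5000 > 1, so every player's dominant strategy flips to full contribution.
At the Nash equilibrium everyone contributes 57. Group total payoff = 8 × (57 × 0.85 + 4.2 × 57) = 2302.80.

2302.80 million dollars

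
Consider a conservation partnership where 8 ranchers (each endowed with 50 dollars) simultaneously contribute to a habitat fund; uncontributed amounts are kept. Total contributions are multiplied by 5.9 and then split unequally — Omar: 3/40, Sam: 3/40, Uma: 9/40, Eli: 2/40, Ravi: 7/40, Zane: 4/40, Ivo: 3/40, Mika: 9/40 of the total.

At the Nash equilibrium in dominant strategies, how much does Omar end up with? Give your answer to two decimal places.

Player j's private return per contributed unit is 5.9 × (j's share). Contributing is weakly dominant for j when that share is at least 1/5.9 = 0.1695, and contributing 0 is dominant otherwise.
The shares above 0.1695 belong to Uma, Ravi and Mika, contributing 50 each; the remaining 5 contribute 0. Total contributed: 150.
Omar keeps 50 and receives 5.9 × 150 × 3/40 = 66.38 from the habitat fund, for a payoff of 116.38.

116.38 dollars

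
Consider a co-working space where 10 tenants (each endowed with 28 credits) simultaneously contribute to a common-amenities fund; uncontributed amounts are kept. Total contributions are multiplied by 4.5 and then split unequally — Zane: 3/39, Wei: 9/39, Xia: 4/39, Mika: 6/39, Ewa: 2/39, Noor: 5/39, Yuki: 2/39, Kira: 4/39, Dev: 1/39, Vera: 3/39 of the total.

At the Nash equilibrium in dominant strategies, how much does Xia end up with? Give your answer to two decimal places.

Player j's private return per contributed unit is 4.5 × (j's share). Contributing is weakly dominant for j when that share is at least 1/4.5 = 0.2222, and contributing 0 is dominant otherwise.
Wei alone (share 9/39) is above the threshold, contributing 28; the remaining 9 contribute 0. Total contributed: 28.
Xia keeps 28 and receives 4.5 × 28 × 4/39 = 12.92 from the common-amenities fund, for a payoff of 40.92.

40.92 credits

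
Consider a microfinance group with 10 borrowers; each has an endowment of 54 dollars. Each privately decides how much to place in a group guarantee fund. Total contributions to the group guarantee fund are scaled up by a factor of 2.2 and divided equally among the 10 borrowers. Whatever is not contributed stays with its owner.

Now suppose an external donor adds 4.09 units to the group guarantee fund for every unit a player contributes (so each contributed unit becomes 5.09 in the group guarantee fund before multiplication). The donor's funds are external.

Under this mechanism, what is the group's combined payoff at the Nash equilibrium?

6046.92 dollars

With the mechanism, a contributed unit returns 2.2 × 5.09 / 10 = 1.1198 per unit of net cost to the contributor — now above 1 — so contributing fully is weakly dominant for every player.
So the Nash equilibrium is full contribution by all 10; the group earns 2.2 × 5.09 × 540 = 6046.92.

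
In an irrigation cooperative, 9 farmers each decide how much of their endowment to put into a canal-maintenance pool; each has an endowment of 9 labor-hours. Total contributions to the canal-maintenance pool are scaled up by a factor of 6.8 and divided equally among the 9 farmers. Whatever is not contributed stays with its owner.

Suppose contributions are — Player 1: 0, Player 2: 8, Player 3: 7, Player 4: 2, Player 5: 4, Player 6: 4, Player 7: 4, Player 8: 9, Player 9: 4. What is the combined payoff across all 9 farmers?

Total contributed: 0 + 8 + 7 + 2 + 4 + 4 + 4 + 9 + 4 = 42; total kept: 9 × 9 − 42 = 39.
The canal-maintenance pool pays out 6.8 × 42 = 285.60 in aggregate.
Group total = 39 + 285.60 = 324.60.

324.60 labor-hours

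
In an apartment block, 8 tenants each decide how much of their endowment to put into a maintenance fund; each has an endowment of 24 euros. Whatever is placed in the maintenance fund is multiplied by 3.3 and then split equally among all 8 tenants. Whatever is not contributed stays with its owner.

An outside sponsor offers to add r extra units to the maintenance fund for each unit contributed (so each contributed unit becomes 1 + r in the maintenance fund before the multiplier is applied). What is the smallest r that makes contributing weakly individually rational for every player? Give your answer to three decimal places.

1.424

With matching at rate r, one contributed unit becomes (1 + r) in the maintenance fund and returns 3.3 × (1 + r) / 8 to the contributor.
Setting this equal to 1: 1 + r = 8/3.3 = 2.4242.
So the minimum matching rate is r = 2.4242 − 1 = 1.424.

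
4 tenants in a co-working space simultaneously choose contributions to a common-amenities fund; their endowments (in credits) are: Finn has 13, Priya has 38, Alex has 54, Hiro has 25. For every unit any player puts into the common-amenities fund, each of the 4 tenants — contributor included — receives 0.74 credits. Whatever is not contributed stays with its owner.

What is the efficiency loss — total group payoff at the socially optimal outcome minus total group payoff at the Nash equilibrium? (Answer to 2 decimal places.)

254.80 credits

The private return per contributed unit is 0.74 < 1 for everyone, so the Nash equilibrium is zero contribution and the group total is Σ E_j = 13 + 38 + 54 + 25 = 130.
Each contributed unit returns 2.960 to the group, so the social optimum is full contribution by everyone: group total = 2.960 × 130 = 384.80.
Efficiency loss = (2.960 − 1) × 130 = 254.80.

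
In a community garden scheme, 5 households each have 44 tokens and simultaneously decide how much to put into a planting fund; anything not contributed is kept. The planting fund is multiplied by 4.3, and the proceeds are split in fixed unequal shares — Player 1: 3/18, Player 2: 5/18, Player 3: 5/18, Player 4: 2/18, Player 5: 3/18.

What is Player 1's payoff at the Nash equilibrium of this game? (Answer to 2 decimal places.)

107.07 tokens

Each unit j contributes comes back to j as 4.3 × (j's share), so j prefers to contribute only if that share exceeds 1/4.3 = 0.2326; otherwise keeping the unit dominates.
Player 2 and Player 3 clear that bar, contributing 44 each; the remaining 3 contribute 0. Total contributed: 88.
Player 1 keeps 44 and receives 4.3 × 88 × 3/18 = 63.07 from the planting fund, for a payoff of 107.07.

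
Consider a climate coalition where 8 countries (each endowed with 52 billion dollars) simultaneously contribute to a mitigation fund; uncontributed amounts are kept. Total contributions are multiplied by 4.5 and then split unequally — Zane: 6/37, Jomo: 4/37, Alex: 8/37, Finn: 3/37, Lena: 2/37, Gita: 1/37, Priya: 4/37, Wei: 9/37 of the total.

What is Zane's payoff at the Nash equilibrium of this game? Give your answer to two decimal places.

Player j's private return per contributed unit is 4.5 × (j's share). Contributing is weakly dominant for j when that share is at least 1/4.5 = 0.2222, and contributing 0 is dominant otherwise.
Wei alone (share 9/37) is above the threshold, contributing 52; the remaining 7 contribute 0. Total contributed: 52.
Zane keeps 52 and receives 4.5 × 52 × 6/37 = 37.95 from the mitigation fund, for a payoff of 89.95.

89.95 billion dollars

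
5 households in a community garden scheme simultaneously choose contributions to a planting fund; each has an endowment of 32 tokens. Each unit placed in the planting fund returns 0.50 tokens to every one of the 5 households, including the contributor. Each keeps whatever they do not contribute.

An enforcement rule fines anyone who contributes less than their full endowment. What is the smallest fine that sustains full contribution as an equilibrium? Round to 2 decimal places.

Given the others contribute fully, the best deviation is to contribute 0 (any partial contribution still incurs the fine and gives up units whose private return 0.50 is below 1).
Deviating from 32 to 0 saves 32 tokens but forfeits the deviator's share of the drop in the planting fund: 0.50 × 32 = 16.00.
So the deviation gain is 32 − 16.00 = 16.00, and the fine must be at least 16.00 tokens to wipe it out.

16.00 tokens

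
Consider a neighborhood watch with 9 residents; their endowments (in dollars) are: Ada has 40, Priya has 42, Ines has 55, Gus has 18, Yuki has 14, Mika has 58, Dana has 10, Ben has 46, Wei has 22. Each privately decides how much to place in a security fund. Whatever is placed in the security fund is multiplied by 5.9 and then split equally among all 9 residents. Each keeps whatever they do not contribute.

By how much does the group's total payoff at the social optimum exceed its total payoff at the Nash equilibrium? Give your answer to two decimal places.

The private return per contributed unit is 5.9/9 = 0.6556 < 1 for every player regardless of endowment, so the Nash equilibrium is zero contribution and the group total is Σ E_j = 40 + 42 + 55 + 18 + 14 + 58 + 10 + 46 + 22 = 305.
Each contributed unit returns 5.900 to the group, so the social optimum is full contribution by everyone: group total = 5.900 × 305 = 1799.50.
Efficiency loss = (5.900 − 1) × 305 = 1494.50.

1494.50 dollars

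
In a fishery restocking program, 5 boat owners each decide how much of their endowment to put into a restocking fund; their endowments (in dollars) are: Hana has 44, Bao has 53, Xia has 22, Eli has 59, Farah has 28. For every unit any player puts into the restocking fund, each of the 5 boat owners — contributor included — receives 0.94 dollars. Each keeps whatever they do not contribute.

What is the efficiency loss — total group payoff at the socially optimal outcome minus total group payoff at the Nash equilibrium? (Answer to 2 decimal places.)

762.20 dollars

The private return per contributed unit is 0.94 < 1 for everyone, so the Nash equilibrium is zero contribution and the group total is Σ E_j = 44 + 53 + 22 + 59 + 28 = 206.
Each contributed unit returns 4.700 to the group, so the social optimum is full contribution by everyone: group total = 4.700 × 206 = 968.20.
Efficiency loss = (4.700 − 1) × 206 = 762.20.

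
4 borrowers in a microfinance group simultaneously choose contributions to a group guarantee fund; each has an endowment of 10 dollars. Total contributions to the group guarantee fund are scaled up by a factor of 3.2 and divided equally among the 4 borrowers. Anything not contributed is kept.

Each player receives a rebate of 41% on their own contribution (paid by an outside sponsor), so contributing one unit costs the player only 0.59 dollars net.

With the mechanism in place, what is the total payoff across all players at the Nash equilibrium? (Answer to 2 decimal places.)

144.40 dollars

With the mechanism, a contributed unit returns (3.2/4) / 0.59 = 1.3559 per unit of net cost to the contributor — now above 1 — so contributing fully is weakly dominant for every player.
At the Nash equilibrium everyone contributes 10. Group total payoff = 4 × (10 × 0.41 + 3.2 × 10) = 144.40.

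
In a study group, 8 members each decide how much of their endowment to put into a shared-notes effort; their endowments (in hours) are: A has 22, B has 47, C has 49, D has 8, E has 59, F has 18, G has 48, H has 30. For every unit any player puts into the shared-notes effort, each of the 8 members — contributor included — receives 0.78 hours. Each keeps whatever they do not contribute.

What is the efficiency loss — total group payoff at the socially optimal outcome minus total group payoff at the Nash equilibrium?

1472.44 hours

The private return per contributed unit is 0.78 < 1 for everyone, so the Nash equilibrium is zero contribution and the group total is Σ E_j = 22 + 47 + 49 + 8 + 59 + 18 + 48 + 30 = 281.
Each contributed unit returns 6.240 to the group, so the social optimum is full contribution by everyone: group total = 6.240 × 281 = 1753.44.
Efficiency loss = (6.240 − 1) × 281 = 1472.44.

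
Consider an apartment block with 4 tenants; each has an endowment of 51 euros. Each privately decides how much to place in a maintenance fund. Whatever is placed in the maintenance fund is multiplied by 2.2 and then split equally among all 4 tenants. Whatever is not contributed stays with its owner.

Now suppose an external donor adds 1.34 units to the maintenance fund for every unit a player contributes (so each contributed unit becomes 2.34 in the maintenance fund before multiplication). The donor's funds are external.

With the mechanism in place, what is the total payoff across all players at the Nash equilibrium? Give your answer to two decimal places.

1050.19 euros

The effective private return per unit is now 2.2 × 2.34 / 4 = 1.2870 > 1, so every player's dominant strategy flips to full contribution.
So the Nash equilibrium is full contribution by all 4; the group earns 2.2 × 2.34 × 204 = 1050.19.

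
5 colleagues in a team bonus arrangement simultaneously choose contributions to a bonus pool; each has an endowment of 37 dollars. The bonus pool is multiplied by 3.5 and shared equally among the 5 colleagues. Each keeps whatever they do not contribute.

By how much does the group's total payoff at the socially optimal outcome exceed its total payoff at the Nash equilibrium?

462.50 dollars

Each contributed unit returns 3.5/5 = 0.7000 to its contributor — below 1 — so contributing 0 is dominant for every player. At the Nash equilibrium everyone keeps their 37, and the group total is 5 × 37 = 185.
Each contributed unit returns 3.500 to the group as a whole (0.7000 to each of 5 players), which exceeds 1, so the social optimum is full contribution: group total = 3.500 × 185 = 647.50.
Efficiency loss = 647.50 − 185 = 462.50.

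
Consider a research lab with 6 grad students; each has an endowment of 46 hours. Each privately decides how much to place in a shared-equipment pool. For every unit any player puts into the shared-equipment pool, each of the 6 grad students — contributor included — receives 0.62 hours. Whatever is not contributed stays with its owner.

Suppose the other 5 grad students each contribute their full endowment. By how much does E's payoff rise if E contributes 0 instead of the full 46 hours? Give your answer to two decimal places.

Switching from a contribution of 46 to 0 lets E keep an extra 46 hours, but lowers the shared-equipment pool by 46, which costs E their own share of that drop: 0.62 × 46 = 28.52.
Net gain = 46 − 28.52 = 17.48. The private return per contributed unit (0.62) is below 1, so free-riding is indeed the best response regardless of what the others do.

17.48 hours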